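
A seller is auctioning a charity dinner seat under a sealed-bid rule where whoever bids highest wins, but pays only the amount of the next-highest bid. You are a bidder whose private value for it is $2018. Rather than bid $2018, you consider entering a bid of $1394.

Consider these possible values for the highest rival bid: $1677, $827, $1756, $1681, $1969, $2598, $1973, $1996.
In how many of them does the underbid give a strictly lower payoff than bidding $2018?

The deviation hurts exactly when the highest competing bid lies strictly between $1394 and $2018 — underbidding then forfeits a profitable win.
$1677: inside the interval → strictly worse (loss $341).
$827: below both → same outcome either way.
$1756: inside the interval → strictly worse (loss $262).
$1681: inside the interval → strictly worse (loss $337).
$1969: inside the interval → strictly worse (loss $49).
$2598: above both → same outcome either way.
$1973: inside the interval → strictly worse (loss $45).
$1996: inside the interval → strictly worse (loss $22).
Count: 6.

6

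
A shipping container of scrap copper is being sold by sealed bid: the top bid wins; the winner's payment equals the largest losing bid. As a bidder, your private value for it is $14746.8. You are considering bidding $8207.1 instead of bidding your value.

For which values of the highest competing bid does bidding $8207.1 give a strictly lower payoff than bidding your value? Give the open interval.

($8207.1, $14746.8)

If the competing bid is below $8207.1, both bids win at the same price — no difference.
If it is above $14746.8, both bids lose — no difference.
If it lies strictly between $8207.1 and $14746.8, bidding your value wins at a price below your value (positive payoff) while bidding $8207.1 loses (payoff 0).
So the deviation strictly hurts on the open interval ($8207.1, $14746.8).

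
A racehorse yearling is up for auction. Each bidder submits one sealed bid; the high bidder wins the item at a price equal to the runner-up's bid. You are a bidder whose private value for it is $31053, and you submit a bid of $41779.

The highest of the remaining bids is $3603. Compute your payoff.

Your bid $41779 exceeds the highest competing bid $3603, so you win.
In a second-price auction the winner pays the second-highest bid, $3603.
Payoff = value − price = $31053 − $3603 = $27450.

$27450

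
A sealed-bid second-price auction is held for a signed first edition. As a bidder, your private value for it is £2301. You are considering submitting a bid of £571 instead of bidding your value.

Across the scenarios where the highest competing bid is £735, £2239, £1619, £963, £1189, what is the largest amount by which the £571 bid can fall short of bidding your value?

£1566

£735: truthful gives £1566, deviation gives £0 → loss £1566.
£2239: truthful gives £62, deviation gives £0 → loss £62.
£1619: truthful gives £682, deviation gives £0 → loss £682.
£963: truthful gives £1338, deviation gives £0 → loss £1338.
£1189: truthful gives £1112, deviation gives £0 → loss £1112.
Maximum loss: £1566.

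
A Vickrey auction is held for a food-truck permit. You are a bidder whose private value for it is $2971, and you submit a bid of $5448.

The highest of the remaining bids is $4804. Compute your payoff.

Your bid $5448 exceeds the highest competing bid $4804, so you win.
In a second-price auction the winner pays the second-highest bid, $4804.
Payoff = value − price = $2971 − $4804 = −$1833.

−$1833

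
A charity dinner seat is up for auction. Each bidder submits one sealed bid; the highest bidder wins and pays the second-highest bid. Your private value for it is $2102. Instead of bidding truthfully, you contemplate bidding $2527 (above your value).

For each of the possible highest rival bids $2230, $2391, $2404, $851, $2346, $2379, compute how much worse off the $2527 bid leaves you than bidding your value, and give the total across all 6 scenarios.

$1240

The deviation costs you only when the competing bid falls strictly between $2102 and $2527; elsewhere both bids give the same outcome.
$2230: truthful payoff $0, deviation payoff −$128 → loss $128.
$2391: truthful payoff $0, deviation payoff −$289 → loss $289.
$2404: truthful payoff $0, deviation payoff −$302 → loss $302.
$851: outcomes coincide → loss $0.
$2346: truthful payoff $0, deviation payoff −$244 → loss $244.
$2379: truthful payoff $0, deviation payoff −$277 → loss $277.
Total loss = $128 + $289 + $302 + $244 + $277 = $1240.
In a second-price auction your bid sets only whether you win, not what you pay, so bidding your true value is weakly dominant.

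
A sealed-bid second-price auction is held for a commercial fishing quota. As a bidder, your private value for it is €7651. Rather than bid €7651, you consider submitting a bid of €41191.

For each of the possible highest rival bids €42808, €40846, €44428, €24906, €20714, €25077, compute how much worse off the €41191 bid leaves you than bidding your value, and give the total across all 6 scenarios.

The deviation costs you only when the competing bid falls strictly between €7651 and €41191; elsewhere both bids give the same outcome.
€42808: outcomes coincide → loss €0.
€40846: truthful payoff €0, deviation payoff −€33195 → loss €33195.
€44428: outcomes coincide → loss €0.
€24906: truthful payoff €0, deviation payoff −€17255 → loss €17255.
€20714: truthful payoff €0, deviation payoff −€13063 → loss €13063.
€25077: truthful payoff €0, deviation payoff −€17426 → loss €17426.
Total loss = €33195 + €17255 + €13063 + €17426 = €80939.

€80939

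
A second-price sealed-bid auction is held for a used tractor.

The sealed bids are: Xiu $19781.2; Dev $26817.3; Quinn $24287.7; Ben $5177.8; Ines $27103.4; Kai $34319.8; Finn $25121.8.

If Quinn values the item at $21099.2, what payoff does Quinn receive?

Highest bid: Kai at $34319.8, so Kai wins.
Second-highest bid: Ines at $27103.4 — that is the price the winner pays.
Quinn did not win, so Quinn pays nothing and receives nothing: payoff $0.

$0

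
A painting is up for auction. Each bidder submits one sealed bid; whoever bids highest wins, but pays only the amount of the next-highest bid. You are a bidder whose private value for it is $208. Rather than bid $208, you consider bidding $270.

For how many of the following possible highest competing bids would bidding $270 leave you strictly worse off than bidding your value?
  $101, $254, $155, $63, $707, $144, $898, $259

The deviation hurts exactly when the highest competing bid lies strictly between $208 and $270 — overbidding then wins at a price above your value.
$101: below both → same outcome either way.
$254: inside the interval → strictly worse (loss $46).
$155: below both → same outcome either way.
$63: below both → same outcome either way.
$707: above both → same outcome either way.
$144: below both → same outcome either way.
$898: above both → same outcome either way.
$259: inside the interval → strictly worse (loss $51).
Count: 2.

2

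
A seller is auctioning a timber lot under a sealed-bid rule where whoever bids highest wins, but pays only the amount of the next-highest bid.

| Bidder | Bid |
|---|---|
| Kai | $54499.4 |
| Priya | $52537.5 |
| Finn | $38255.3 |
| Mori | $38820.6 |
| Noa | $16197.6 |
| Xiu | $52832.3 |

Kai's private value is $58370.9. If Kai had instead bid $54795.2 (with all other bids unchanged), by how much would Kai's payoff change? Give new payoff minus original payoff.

$0

The highest bid among the other bidders is $52832.3; Kai's bid doesn't change that.
Original bid $54499.4: Kai is highest, pays the top rival bid $52832.3; payoff $58370.9 − $52832.3 = $5538.6.
Alternative bid $54795.2: Kai is highest, pays the top rival bid $52832.3; payoff $58370.9 − $52832.3 = $5538.6.
Change in payoff = $5538.6 − ($5538.6) = $0.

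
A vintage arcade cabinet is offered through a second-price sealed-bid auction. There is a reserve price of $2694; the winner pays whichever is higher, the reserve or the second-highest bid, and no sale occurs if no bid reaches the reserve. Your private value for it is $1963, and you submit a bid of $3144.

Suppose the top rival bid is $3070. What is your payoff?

−$1107

Your bid $3144 is the highest and exceeds the reserve.
Price = max(second-highest bid, reserve) = max($3070, $2694) = $3070.
Payoff = $1963 − $3070 = −$1107.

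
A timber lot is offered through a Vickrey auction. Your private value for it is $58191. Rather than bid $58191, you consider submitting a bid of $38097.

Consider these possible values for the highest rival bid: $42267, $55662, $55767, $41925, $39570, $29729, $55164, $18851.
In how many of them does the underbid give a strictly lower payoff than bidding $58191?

6

The deviation hurts exactly when the highest competing bid lies strictly between $38097 and $58191 — underbidding then forfeits a profitable win.
$42267: inside the interval → strictly worse (loss $15924).
$55662: inside the interval → strictly worse (loss $2529).
$55767: inside the interval → strictly worse (loss $2424).
$41925: inside the interval → strictly worse (loss $16266).
$39570: inside the interval → strictly worse (loss $18621).
$29729: below both → same outcome either way.
$55164: inside the interval → strictly worse (loss $3027).
$18851: below both → same outcome either way.
Count: 6.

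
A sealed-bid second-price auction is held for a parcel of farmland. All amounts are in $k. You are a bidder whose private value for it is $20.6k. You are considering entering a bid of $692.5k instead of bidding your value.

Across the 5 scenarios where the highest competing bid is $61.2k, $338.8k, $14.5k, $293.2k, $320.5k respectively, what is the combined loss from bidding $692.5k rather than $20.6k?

$931.3k

The deviation costs you only when the competing bid falls strictly between $20.6k and $692.5k; elsewhere both bids give the same outcome.
$61.2k: truthful payoff $0k, deviation payoff −$40.6k → loss $40.6k.
$338.8k: truthful payoff $0k, deviation payoff −$318.2k → loss $318.2k.
$14.5k: outcomes coincide → loss $0k.
$293.2k: truthful payoff $0k, deviation payoff −$272.6k → loss $272.6k.
$320.5k: truthful payoff $0k, deviation payoff −$299.9k → loss $299.9k.
Total loss = $40.6k + $318.2k + $272.6k + $299.9k = $931.3k.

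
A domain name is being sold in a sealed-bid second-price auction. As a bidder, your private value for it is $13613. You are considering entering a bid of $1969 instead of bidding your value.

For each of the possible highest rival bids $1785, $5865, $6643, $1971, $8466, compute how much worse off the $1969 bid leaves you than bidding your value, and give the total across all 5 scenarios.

The deviation costs you only when the competing bid falls strictly between $1969 and $13613; elsewhere both bids give the same outcome.
$1785: outcomes coincide → loss $0.
$5865: truthful payoff $7748, deviation payoff $0 → loss $7748.
$6643: truthful payoff $6970, deviation payoff $0 → loss $6970.
$1971: truthful payoff $11642, deviation payoff $0 → loss $11642.
$8466: truthful payoff $5147, deviation payoff $0 → loss $5147.
Total loss = $7748 + $6970 + $11642 + $5147 = $31507.
Truthful bidding weakly dominates here: raising your bid can only win items priced above your value, and lowering it can only forfeit items priced below.

$31507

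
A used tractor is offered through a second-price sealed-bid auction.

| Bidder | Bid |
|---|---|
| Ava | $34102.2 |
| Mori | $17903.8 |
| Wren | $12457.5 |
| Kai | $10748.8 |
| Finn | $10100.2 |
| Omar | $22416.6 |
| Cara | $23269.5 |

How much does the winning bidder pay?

$23269.5

Highest bid: Ava at $34102.2, so Ava wins.
Second-highest bid: Cara at $23269.5 — that is the price the winner pays.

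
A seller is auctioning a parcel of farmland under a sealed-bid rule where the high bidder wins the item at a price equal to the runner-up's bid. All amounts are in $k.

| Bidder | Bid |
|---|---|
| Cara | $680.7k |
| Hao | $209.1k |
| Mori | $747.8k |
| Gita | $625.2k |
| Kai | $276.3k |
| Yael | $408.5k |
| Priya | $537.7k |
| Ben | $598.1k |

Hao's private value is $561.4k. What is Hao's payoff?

$0k

Highest bid: Mori at $747.8k, so Mori wins.
Second-highest bid: Cara at $680.7k — that is the price the winner pays.
Hao did not win, so Hao pays nothing and receives nothing: payoff $0k.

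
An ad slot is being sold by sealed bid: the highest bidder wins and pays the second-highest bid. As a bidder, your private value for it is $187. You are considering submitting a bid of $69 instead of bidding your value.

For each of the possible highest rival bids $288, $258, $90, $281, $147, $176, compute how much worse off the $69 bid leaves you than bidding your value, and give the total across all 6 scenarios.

$148

The deviation costs you only when the competing bid falls strictly between $69 and $187; elsewhere both bids give the same outcome.
$288: outcomes coincide → loss $0.
$258: outcomes coincide → loss $0.
$90: truthful payoff $97, deviation payoff $0 → loss $97.
$281: outcomes coincide → loss $0.
$147: truthful payoff $40, deviation payoff $0 → loss $40.
$176: truthful payoff $11, deviation payoff $0 → loss $11.
Total loss = $97 + $40 + $11 = $148.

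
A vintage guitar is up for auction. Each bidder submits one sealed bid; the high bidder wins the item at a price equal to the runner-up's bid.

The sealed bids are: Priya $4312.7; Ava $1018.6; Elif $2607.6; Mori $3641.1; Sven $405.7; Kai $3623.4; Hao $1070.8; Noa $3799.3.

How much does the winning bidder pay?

Highest bid: Priya at $4312.7, so Priya wins.
Second-highest bid: Noa at $3799.3 — that is the price the winner pays.

$3799.3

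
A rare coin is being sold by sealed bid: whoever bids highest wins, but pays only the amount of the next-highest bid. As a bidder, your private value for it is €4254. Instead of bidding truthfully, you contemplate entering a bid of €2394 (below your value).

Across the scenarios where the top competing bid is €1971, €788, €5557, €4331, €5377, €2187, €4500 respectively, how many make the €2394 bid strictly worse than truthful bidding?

0

The deviation hurts exactly when the highest competing bid lies strictly between €2394 and €4254 — underbidding then forfeits a profitable win.
€1971: below both → same outcome either way.
€788: below both → same outcome either way.
€5557: above both → same outcome either way.
€4331: above both → same outcome either way.
€5377: above both → same outcome either way.
€2187: below both → same outcome either way.
€4500: above both → same outcome either way.
Count: 0.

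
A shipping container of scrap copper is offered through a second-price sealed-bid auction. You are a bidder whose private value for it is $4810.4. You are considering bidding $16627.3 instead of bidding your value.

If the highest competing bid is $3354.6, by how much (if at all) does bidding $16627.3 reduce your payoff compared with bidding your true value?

$0

Bidding your value $4810.4: you win (since $4810.4 > $3354.6) and pay $3354.6. Payoff $1455.8.
Bidding $16627.3: you win and pay $3354.6. Payoff $4810.4 − $3354.6 = $1455.8.
Difference = $1455.8 − $1455.8 = $0; both bids lead to the same outcome because the competing bid is below both your value and your alternative bid.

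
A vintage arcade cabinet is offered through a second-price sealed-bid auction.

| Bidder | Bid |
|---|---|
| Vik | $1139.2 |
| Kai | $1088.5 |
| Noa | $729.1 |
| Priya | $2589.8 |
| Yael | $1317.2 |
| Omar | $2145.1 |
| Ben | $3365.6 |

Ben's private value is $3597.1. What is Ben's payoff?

Highest bid: Ben at $3365.6, so Ben wins.
Second-highest bid: Priya at $2589.8 — that is the price the winner pays.
Ben's payoff = value − price = $3597.1 − $2589.8 = $1007.3.

$1007.3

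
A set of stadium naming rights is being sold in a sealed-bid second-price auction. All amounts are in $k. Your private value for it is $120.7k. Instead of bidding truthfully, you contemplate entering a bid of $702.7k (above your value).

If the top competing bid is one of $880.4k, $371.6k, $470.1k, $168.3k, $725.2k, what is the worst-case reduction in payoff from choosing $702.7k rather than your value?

$880.4k: same outcome either way → loss $0k.
$371.6k: truthful gives $0k, deviation gives −$250.9k → loss $250.9k.
$470.1k: truthful gives $0k, deviation gives −$349.4k → loss $349.4k.
$168.3k: truthful gives $0k, deviation gives −$47.6k → loss $47.6k.
$725.2k: same outcome either way → loss $0k.
Maximum loss: $349.4k.

$349.4k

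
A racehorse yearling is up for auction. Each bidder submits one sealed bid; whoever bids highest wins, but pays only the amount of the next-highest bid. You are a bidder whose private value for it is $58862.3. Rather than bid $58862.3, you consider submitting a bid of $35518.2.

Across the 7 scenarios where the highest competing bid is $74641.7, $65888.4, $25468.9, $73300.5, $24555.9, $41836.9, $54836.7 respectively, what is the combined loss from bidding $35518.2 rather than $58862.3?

The deviation costs you only when the competing bid falls strictly between $35518.2 and $58862.3; elsewhere both bids give the same outcome.
$74641.7: outcomes coincide → loss $0.
$65888.4: outcomes coincide → loss $0.
$25468.9: outcomes coincide → loss $0.
$73300.5: outcomes coincide → loss $0.
$24555.9: outcomes coincide → loss $0.
$41836.9: truthful payoff $17025.4, deviation payoff $0 → loss $17025.4.
$54836.7: truthful payoff $4025.6, deviation payoff $0 → loss $4025.6.
Total loss = $17025.4 + $4025.6 = $21051.
In a second-price auction your bid sets only whether you win, not what you pay, so bidding your true value is weakly dominant.

$21051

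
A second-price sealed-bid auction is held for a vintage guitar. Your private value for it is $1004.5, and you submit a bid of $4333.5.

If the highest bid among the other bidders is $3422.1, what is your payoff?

−$2417.6

Your bid $4333.5 exceeds the highest competing bid $3422.1, so you win.
In a second-price auction the winner pays the second-highest bid, $3422.1.
Payoff = value − price = $1004.5 − $3422.1 = −$2417.6.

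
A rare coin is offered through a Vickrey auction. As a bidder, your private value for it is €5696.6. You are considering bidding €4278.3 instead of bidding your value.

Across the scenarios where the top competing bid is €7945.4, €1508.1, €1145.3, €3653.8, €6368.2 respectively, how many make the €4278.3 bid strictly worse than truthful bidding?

The deviation hurts exactly when the highest competing bid lies strictly between €4278.3 and €5696.6 — underbidding then forfeits a profitable win.
€7945.4: above both → same outcome either way.
€1508.1: below both → same outcome either way.
€1145.3: below both → same outcome either way.
€3653.8: below both → same outcome either way.
€6368.2: above both → same outcome either way.
Count: 0.

0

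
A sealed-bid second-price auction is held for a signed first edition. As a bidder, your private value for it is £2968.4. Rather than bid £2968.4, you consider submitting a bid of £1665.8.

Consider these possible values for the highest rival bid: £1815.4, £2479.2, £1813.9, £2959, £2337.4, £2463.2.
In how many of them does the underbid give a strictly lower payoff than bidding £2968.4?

The deviation hurts exactly when the highest competing bid lies strictly between £1665.8 and £2968.4 — underbidding then forfeits a profitable win.
£1815.4: inside the interval → strictly worse (loss £1153).
£2479.2: inside the interval → strictly worse (loss £489.2).
£1813.9: inside the interval → strictly worse (loss £1154.5).
£2959: inside the interval → strictly worse (loss £9.4).
£2337.4: inside the interval → strictly worse (loss £631).
£2463.2: inside the interval → strictly worse (loss £505.2).
Count: 6.

6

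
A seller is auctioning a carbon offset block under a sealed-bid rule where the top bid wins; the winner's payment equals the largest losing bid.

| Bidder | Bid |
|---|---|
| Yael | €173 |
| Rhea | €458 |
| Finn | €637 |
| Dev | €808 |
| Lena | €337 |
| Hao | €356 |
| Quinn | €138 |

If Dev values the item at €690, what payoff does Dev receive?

Highest bid: Dev at €808, so Dev wins.
Second-highest bid: Finn at €637 — that is the price the winner pays.
Dev's payoff = value − price = €690 − €637 = €53.

€53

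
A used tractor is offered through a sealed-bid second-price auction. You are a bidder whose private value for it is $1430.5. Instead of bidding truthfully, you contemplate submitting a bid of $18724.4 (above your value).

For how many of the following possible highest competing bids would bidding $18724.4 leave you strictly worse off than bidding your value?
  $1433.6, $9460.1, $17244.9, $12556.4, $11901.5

5

The deviation hurts exactly when the highest competing bid lies strictly between $1430.5 and $18724.4 — overbidding then wins at a price above your value.
$1433.6: inside the interval → strictly worse (loss $3.1).
$9460.1: inside the interval → strictly worse (loss $8029.6).
$17244.9: inside the interval → strictly worse (loss $15814.4).
$12556.4: inside the interval → strictly worse (loss $11125.9).
$11901.5: inside the interval → strictly worse (loss $10471).
Count: 5.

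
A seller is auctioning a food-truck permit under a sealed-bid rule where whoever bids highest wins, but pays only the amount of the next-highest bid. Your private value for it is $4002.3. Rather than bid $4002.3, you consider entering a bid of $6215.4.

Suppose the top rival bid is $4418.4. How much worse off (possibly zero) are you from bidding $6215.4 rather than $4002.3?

$416.1

Bidding your value $4002.3: you lose (since $4002.3 < $4418.4). Payoff $0.
Bidding $6215.4: you win and pay $4418.4. Payoff $4002.3 − $4418.4 = −$416.1.
The competing bid $4418.4 lies between your value and your inflated bid, so overbidding wins an item priced above your value.
Loss from deviating = $0 − (−$416.1) = $416.1.
Because the price is fixed by the runner-up's bid, deviating from your value can only change a good outcome into a bad one — never the reverse.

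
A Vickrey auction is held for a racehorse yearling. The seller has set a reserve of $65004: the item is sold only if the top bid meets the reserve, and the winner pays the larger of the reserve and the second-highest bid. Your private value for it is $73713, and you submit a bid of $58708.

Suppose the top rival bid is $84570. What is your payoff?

$0

Your bid $58708 is below the highest competing bid $84570, so you lose. Payoff $0.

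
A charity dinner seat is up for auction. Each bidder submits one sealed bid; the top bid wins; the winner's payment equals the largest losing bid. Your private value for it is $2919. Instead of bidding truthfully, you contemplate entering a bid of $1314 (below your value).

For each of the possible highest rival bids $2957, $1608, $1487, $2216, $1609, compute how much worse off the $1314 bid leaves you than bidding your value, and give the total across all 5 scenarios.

The deviation costs you only when the competing bid falls strictly between $1314 and $2919; elsewhere both bids give the same outcome.
$2957: outcomes coincide → loss $0.
$1608: truthful payoff $1311, deviation payoff $0 → loss $1311.
$1487: truthful payoff $1432, deviation payoff $0 → loss $1432.
$2216: truthful payoff $703, deviation payoff $0 → loss $703.
$1609: truthful payoff $1310, deviation payoff $0 → loss $1310.
Total loss = $1311 + $1432 + $703 + $1310 = $4756.
Truthful bidding weakly dominates here: raising your bid can only win items priced above your value, and lowering it can only forfeit items priced below.

$4756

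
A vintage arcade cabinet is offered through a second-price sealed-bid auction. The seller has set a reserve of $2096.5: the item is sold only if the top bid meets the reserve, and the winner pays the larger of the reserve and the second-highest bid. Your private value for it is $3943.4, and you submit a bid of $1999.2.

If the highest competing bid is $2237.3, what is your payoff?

$0

Your bid $1999.2 is below the highest competing bid $2237.3, so you lose. Payoff $0.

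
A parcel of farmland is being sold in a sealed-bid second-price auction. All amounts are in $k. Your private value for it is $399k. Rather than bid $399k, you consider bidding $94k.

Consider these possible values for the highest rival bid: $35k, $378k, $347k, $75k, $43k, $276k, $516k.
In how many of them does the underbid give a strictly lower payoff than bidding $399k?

3

The deviation hurts exactly when the highest competing bid lies strictly between $94k and $399k — underbidding then forfeits a profitable win.
$35k: below both → same outcome either way.
$378k: inside the interval → strictly worse (loss $21k).
$347k: inside the interval → strictly worse (loss $52k).
$75k: below both → same outcome either way.
$43k: below both → same outcome either way.
$276k: inside the interval → strictly worse (loss $123k).
$516k: above both → same outcome either way.
Count: 3.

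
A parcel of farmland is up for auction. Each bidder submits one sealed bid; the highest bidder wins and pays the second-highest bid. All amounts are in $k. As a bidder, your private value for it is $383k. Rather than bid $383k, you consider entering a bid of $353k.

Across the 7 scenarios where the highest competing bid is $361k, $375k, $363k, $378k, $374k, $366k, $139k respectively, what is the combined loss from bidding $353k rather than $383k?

$81k

The deviation costs you only when the competing bid falls strictly between $353k and $383k; elsewhere both bids give the same outcome.
$361k: truthful payoff $22k, deviation payoff $0k → loss $22k.
$375k: truthful payoff $8k, deviation payoff $0k → loss $8k.
$363k: truthful payoff $20k, deviation payoff $0k → loss $20k.
$378k: truthful payoff $5k, deviation payoff $0k → loss $5k.
$374k: truthful payoff $9k, deviation payoff $0k → loss $9k.
$366k: truthful payoff $17k, deviation payoff $0k → loss $17k.
$139k: outcomes coincide → loss $0k.
Total loss = $22k + $8k + $20k + $5k + $9k + $17k = $81k.
In a second-price auction your bid sets only whether you win, not what you pay, so bidding your true value is weakly dominant.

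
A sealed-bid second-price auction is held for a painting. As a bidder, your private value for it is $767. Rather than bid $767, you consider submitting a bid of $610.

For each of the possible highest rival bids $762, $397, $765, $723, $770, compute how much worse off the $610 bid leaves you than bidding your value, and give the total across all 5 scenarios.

The deviation costs you only when the competing bid falls strictly between $610 and $767; elsewhere both bids give the same outcome.
$762: truthful payoff $5, deviation payoff $0 → loss $5.
$397: outcomes coincide → loss $0.
$765: truthful payoff $2, deviation payoff $0 → loss $2.
$723: truthful payoff $44, deviation payoff $0 → loss $44.
$770: outcomes coincide → loss $0.
Total loss = $5 + $2 + $44 = $51.

$51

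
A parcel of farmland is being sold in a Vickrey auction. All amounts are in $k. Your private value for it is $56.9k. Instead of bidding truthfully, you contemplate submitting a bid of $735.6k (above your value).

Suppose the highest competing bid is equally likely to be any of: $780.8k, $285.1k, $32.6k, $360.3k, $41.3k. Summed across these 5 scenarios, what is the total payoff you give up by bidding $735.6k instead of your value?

$531.6k

The deviation costs you only when the competing bid falls strictly between $56.9k and $735.6k; elsewhere both bids give the same outcome.
$780.8k: outcomes coincide → loss $0k.
$285.1k: truthful payoff $0k, deviation payoff −$228.2k → loss $228.2k.
$32.6k: outcomes coincide → loss $0k.
$360.3k: truthful payoff $0k, deviation payoff −$303.4k → loss $303.4k.
$41.3k: outcomes coincide → loss $0k.
Total loss = $228.2k + $303.4k = $531.6k.
Truthful bidding weakly dominates here: raising your bid can only win items priced above your value, and lowering it can only forfeit items priced below.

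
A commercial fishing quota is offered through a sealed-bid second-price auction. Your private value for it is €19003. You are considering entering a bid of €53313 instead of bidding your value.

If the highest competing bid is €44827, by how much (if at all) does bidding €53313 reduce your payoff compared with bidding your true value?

€25824

Bidding your value €19003: you lose (since €19003 < €44827). Payoff €0.
Bidding €53313: you win and pay €44827. Payoff €19003 − €44827 = −€25824.
The competing bid €44827 lies between your value and your inflated bid, so overbidding wins an item priced above your value.
Loss from deviating = €0 − (−€25824) = €25824.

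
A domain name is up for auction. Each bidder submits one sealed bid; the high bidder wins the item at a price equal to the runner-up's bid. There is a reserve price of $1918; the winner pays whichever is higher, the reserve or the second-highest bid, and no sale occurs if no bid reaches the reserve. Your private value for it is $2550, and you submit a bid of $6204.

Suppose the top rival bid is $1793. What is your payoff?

$632

Your bid $6204 is the highest and exceeds the reserve.
Price = max(second-highest bid, reserve) = max($1793, $1918) = $1918.
Payoff = $2550 − $1918 = $632.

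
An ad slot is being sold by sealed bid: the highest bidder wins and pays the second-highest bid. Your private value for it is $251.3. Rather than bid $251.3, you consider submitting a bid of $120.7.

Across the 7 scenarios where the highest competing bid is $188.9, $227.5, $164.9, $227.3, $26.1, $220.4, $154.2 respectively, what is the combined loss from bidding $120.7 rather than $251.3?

$324.6

The deviation costs you only when the competing bid falls strictly between $120.7 and $251.3; elsewhere both bids give the same outcome.
$188.9: truthful payoff $62.4, deviation payoff $0 → loss $62.4.
$227.5: truthful payoff $23.8, deviation payoff $0 → loss $23.8.
$164.9: truthful payoff $86.4, deviation payoff $0 → loss $86.4.
$227.3: truthful payoff $24, deviation payoff $0 → loss $24.
$26.1: outcomes coincide → loss $0.
$220.4: truthful payoff $30.9, deviation payoff $0 → loss $30.9.
$154.2: truthful payoff $97.1, deviation payoff $0 → loss $97.1.
Total loss = $62.4 + $23.8 + $86.4 + $24 + $30.9 + $97.1 = $324.6.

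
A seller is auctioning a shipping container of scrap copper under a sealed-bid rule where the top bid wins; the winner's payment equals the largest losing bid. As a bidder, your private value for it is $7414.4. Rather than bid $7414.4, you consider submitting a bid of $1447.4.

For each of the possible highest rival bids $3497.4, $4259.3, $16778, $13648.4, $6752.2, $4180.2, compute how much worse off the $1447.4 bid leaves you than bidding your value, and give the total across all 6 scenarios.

The deviation costs you only when the competing bid falls strictly between $1447.4 and $7414.4; elsewhere both bids give the same outcome.
$3497.4: truthful payoff $3917, deviation payoff $0 → loss $3917.
$4259.3: truthful payoff $3155.1, deviation payoff $0 → loss $3155.1.
$16778: outcomes coincide → loss $0.
$13648.4: outcomes coincide → loss $0.
$6752.2: truthful payoff $662.2, deviation payoff $0 → loss $662.2.
$4180.2: truthful payoff $3234.2, deviation payoff $0 → loss $3234.2.
Total loss = $3917 + $3155.1 + $662.2 + $3234.2 = $10968.5.

$10968.5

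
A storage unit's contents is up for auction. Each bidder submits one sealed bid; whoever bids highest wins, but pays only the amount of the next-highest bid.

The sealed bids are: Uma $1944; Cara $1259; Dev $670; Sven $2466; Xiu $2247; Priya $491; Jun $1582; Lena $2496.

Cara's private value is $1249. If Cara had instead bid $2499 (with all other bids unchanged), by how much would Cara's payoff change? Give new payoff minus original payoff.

−$1247

The highest bid among the other bidders is $2496; Cara's bid doesn't change that.
Original bid $1259: Cara is not highest (top rival bid is $2496); payoff $0.
Alternative bid $2499: Cara is highest, pays the top rival bid $2496; payoff $1249 − $2496 = −$1247.
Change in payoff = −$1247 − ($0) = −$1247.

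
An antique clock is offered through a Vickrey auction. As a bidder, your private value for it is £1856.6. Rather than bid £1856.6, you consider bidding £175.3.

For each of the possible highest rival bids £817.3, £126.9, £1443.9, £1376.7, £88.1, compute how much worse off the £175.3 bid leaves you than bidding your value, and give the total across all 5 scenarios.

The deviation costs you only when the competing bid falls strictly between £175.3 and £1856.6; elsewhere both bids give the same outcome.
£817.3: truthful payoff £1039.3, deviation payoff £0 → loss £1039.3.
£126.9: outcomes coincide → loss £0.
£1443.9: truthful payoff £412.7, deviation payoff £0 → loss £412.7.
£1376.7: truthful payoff £479.9, deviation payoff £0 → loss £479.9.
£88.1: outcomes coincide → loss £0.
Total loss = £1039.3 + £412.7 + £479.9 = £1931.9.

£1931.9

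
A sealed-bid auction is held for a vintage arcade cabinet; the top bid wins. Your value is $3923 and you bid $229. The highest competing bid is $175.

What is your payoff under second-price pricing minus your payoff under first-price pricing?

You have the highest bid, so you win under either rule.
Second-price: pay $175 → payoff $3748.
First-price: pay your own bid $229 → payoff $3694.
Difference = $3748 − ($3694) = $54.

$54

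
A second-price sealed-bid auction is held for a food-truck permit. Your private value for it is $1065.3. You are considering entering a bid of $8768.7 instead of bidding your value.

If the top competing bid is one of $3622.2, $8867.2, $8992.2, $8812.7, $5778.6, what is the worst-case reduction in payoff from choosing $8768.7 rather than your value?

$3622.2: truthful gives $0, deviation gives −$2556.9 → loss $2556.9.
$8867.2: same outcome either way → loss $0.
$8992.2: same outcome either way → loss $0.
$8812.7: same outcome either way → loss $0.
$5778.6: truthful gives $0, deviation gives −$4713.3 → loss $4713.3.
Maximum loss: $4713.3.

$4713.3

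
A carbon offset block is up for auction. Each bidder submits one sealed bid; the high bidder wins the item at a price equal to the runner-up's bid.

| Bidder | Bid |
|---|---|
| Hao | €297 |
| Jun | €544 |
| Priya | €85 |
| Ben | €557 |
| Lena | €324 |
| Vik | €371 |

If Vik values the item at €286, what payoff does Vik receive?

€0

Highest bid: Ben at €557, so Ben wins.
Second-highest bid: Jun at €544 — that is the price the winner pays.
Vik did not win, so Vik pays nothing and receives nothing: payoff €0.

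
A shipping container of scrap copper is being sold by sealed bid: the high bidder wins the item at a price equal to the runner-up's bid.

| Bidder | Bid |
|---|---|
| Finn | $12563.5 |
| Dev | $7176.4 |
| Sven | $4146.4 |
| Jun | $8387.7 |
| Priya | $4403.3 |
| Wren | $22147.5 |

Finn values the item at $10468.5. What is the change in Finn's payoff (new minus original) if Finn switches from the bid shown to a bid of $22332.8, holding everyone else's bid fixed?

The highest bid among the other bidders is $22147.5; Finn's bid doesn't change that.
Original bid $12563.5: Finn is not highest (top rival bid is $22147.5); payoff $0.
Alternative bid $22332.8: Finn is highest, pays the top rival bid $22147.5; payoff $10468.5 − $22147.5 = −$11679.
Change in payoff = −$11679 − ($0) = −$11679.

−$11679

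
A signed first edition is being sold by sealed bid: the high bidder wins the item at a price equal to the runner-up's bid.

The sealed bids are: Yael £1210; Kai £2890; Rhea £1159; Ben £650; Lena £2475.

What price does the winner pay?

£2475

Highest bid: Kai at £2890, so Kai wins.
Second-highest bid: Lena at £2475 — that is the price the winner pays.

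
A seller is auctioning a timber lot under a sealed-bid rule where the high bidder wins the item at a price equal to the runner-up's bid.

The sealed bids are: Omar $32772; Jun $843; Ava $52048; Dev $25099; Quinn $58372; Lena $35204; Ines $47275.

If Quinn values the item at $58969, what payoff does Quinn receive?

$6921

Highest bid: Quinn at $58372, so Quinn wins.
Second-highest bid: Ava at $52048 — that is the price the winner pays.
Quinn's payoff = value − price = $58969 − $52048 = $6921.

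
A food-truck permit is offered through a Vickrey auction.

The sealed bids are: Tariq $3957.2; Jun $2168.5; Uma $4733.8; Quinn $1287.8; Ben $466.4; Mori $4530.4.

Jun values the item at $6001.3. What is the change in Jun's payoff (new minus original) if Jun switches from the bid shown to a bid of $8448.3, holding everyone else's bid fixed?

$1267.5

The highest bid among the other bidders is $4733.8; Jun's bid doesn't change that.
Original bid $2168.5: Jun is not highest (top rival bid is $4733.8); payoff $0.
Alternative bid $8448.3: Jun is highest, pays the top rival bid $4733.8; payoff $6001.3 − $4733.8 = $1267.5.
Change in payoff = $1267.5 − ($0) = $1267.5.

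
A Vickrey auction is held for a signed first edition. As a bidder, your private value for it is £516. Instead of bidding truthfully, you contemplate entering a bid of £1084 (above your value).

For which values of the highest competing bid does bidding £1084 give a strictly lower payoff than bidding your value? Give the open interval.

If the competing bid is below £516, both bids win at the same price — no difference.
If it is above £1084, both bids lose — no difference.
If it lies strictly between £516 and £1084, bidding your value loses (payoff 0) while bidding £1084 wins at a price above your value (payoff negative).
So the deviation strictly hurts on the open interval (£516, £1084).

(£516, £1084)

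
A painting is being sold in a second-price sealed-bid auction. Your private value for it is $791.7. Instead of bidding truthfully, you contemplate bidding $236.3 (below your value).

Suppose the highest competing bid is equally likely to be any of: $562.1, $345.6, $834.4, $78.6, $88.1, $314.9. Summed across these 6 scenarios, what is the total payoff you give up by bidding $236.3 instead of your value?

The deviation costs you only when the competing bid falls strictly between $236.3 and $791.7; elsewhere both bids give the same outcome.
$562.1: truthful payoff $229.6, deviation payoff $0 → loss $229.6.
$345.6: truthful payoff $446.1, deviation payoff $0 → loss $446.1.
$834.4: outcomes coincide → loss $0.
$78.6: outcomes coincide → loss $0.
$88.1: outcomes coincide → loss $0.
$314.9: truthful payoff $476.8, deviation payoff $0 → loss $476.8.
Total loss = $229.6 + $446.1 + $476.8 = $1152.5.

$1152.5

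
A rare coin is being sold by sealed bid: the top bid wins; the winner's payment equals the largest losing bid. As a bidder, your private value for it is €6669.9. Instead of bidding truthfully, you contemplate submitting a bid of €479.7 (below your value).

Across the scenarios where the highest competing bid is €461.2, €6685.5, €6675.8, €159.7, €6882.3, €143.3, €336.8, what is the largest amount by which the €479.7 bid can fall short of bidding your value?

€461.2: same outcome either way → loss €0.
€6685.5: same outcome either way → loss €0.
€6675.8: same outcome either way → loss €0.
€159.7: same outcome either way → loss €0.
€6882.3: same outcome either way → loss €0.
€143.3: same outcome either way → loss €0.
€336.8: same outcome either way → loss €0.
Maximum loss: €0.

€0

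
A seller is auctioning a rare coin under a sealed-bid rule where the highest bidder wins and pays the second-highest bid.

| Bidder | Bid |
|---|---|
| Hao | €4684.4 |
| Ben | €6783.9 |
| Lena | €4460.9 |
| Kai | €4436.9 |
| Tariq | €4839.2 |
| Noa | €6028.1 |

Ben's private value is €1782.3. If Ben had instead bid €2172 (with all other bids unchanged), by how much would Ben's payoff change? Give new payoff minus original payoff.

The highest bid among the other bidders is €6028.1; Ben's bid doesn't change that.
Original bid €6783.9: Ben is highest, pays the top rival bid €6028.1; payoff €1782.3 − €6028.1 = −€4245.8.
Alternative bid €2172: Ben is not highest (top rival bid is €6028.1); payoff €0.
Change in payoff = €0 − (−€4245.8) = €4245.8.

€4245.8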